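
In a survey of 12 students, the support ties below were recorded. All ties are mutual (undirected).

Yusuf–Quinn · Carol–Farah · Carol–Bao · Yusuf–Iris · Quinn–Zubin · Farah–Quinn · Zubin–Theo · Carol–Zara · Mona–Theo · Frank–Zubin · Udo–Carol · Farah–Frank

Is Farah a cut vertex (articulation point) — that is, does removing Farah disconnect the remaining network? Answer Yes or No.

Yes

Removing Farah leaves {Bao, Carol, Udo, and Zara} with no path to {Frank, Iris, Mona, Quinn, Theo, Yusuf, and Zubin}, so the network splits into 2 components. Farah is a cut vertex.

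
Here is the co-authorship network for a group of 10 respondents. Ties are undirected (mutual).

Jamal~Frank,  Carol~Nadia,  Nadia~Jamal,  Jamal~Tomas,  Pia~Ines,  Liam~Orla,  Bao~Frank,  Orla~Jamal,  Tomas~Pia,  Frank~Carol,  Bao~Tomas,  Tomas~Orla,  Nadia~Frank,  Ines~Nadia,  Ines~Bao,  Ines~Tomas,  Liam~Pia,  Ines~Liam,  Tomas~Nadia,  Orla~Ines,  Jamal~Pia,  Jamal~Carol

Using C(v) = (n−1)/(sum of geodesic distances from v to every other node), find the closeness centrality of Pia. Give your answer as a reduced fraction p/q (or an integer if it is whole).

Distances from Pia: Bao:2, Carol:2, Frank:2, Ines:1, Jamal:1, Liam:1, Nadia:2, Orla:2, Tomas:1. Sum = 14.
n = 10, so closeness = 9/14.

9/14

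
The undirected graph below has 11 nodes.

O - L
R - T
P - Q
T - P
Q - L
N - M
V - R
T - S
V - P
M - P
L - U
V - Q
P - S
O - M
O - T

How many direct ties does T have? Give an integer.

T is directly tied to O, P, R, and S. That is 4 neighbors, so the degree of T is 4.

4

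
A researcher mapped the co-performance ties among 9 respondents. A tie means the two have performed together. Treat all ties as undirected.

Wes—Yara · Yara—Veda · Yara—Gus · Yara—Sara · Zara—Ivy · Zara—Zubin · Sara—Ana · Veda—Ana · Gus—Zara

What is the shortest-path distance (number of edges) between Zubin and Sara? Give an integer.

One shortest route is Zubin – Zara – Gus – Yara – Sara, which uses 4 edges, and at distance 3 from Zubin we only reach {Yara}, which does not include Sara. So d(Zubin,Sara) = 4.

4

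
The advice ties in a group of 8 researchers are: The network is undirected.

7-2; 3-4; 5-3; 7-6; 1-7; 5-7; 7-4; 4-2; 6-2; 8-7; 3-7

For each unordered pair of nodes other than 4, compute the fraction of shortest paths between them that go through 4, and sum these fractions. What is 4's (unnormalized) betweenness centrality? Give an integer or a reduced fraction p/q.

1/2

Pairs whose geodesics pass through 4 — 2–3: 1/2.
All other pairs contribute 0.
Summing the contributions gives betweenness(4) = 1/2.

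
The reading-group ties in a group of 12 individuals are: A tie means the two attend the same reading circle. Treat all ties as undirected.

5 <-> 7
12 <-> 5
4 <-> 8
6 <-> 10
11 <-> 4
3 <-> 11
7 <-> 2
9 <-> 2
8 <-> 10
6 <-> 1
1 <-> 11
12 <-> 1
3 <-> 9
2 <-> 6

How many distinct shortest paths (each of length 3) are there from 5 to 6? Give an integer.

2

The shortest distance is 3. The length-3 paths are: 5–12–1–6; 5–7–2–6.
That gives 2 distinct shortest paths.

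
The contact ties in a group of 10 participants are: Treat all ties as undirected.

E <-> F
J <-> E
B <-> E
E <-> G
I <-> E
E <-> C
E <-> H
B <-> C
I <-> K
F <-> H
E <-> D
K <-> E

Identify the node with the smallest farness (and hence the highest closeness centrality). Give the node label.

Farness (sum of distances to all others) for each node — B:16, C:16, D:17, E:9, F:16, G:17, H:16, I:16, J:17, K:16.
The smallest farness is 9, for E, so E has the highest closeness.

E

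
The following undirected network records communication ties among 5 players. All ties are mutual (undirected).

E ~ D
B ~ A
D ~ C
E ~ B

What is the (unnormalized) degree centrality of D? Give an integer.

2

D is directly tied to C and E. That is 2 neighbors, so the degree of D is 2.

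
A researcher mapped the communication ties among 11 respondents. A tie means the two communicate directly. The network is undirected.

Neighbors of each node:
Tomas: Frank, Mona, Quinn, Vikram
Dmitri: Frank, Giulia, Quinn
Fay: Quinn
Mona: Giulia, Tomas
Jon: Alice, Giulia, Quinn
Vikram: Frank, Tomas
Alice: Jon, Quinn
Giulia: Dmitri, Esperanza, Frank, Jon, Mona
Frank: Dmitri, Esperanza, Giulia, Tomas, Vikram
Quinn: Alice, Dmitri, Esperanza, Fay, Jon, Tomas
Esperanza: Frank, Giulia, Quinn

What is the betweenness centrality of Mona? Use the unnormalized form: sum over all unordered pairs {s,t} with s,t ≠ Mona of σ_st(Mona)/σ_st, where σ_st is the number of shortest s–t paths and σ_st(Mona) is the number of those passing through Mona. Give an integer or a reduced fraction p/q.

Pairs whose geodesics pass through Mona — Tomas–Giulia: 1/2.
All other pairs contribute 0.
Summing the contributions gives betweenness(Mona) = 1/2.

1/2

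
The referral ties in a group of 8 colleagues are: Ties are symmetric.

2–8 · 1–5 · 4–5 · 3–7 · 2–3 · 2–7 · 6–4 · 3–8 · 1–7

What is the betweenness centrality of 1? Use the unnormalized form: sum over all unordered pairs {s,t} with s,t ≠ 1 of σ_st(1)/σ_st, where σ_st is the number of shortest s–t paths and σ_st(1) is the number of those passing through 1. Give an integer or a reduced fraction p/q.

Pairs whose geodesics pass through 1 — 6–2: 1; 6–7: 1; 6–8: 2/2; 6–3: 1; 5–2: 1; 5–7: 1; 5–8: 2/2; 5–3: 1; 4–2: 1; 4–7: 1; 4–8: 2/2; 4–3: 1.
All other pairs contribute 0.
Summing the contributions gives betweenness(1) = 12.

12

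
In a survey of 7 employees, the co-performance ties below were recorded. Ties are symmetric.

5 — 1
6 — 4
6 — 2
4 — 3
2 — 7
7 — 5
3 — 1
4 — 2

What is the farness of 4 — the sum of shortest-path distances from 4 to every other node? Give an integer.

Distances from 4: 1:2, 2:1, 3:1, 5:3, 6:1, 7:2.
Sum = 2 + 1 + 1 + 3 + 1 + 2 = 10.

10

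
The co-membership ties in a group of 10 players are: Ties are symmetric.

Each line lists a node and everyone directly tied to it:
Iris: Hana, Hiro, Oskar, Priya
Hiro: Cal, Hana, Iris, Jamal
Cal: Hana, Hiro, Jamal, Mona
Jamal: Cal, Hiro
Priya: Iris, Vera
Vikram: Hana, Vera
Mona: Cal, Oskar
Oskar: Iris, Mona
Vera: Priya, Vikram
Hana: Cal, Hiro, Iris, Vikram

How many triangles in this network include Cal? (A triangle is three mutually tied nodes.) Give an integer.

Cal's neighbors: Hana, Hiro, Jamal, and Mona.
Neighbor pairs that are themselves tied: Cal–Hana–Hiro; Cal–Hiro–Jamal. Each forms one triangle with Cal, for 2 in total.

2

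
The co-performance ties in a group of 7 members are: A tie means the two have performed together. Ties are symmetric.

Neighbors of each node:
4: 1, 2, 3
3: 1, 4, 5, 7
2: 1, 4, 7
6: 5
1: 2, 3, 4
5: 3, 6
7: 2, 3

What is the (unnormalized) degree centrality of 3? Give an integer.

4

3 is directly tied to 1, 4, 5, and 7. That is 4 neighbors, so the degree of 3 is 4.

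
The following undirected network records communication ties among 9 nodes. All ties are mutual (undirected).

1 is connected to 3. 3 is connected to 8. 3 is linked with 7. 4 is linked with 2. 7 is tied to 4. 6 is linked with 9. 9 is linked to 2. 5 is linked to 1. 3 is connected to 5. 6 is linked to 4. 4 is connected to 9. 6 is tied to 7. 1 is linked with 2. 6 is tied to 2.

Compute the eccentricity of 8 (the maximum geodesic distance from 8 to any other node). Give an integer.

Distances from 8: 1:2, 2:3, 3:1, 4:3, 5:2, 6:3, 7:2, 9:4.
The largest is 4 (to 9), so the eccentricity of 8 is 4.

4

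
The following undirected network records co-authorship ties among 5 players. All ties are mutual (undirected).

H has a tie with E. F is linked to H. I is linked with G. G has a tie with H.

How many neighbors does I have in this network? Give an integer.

1

I is directly tied to G. That is 1 neighbor, so the degree of I is 1.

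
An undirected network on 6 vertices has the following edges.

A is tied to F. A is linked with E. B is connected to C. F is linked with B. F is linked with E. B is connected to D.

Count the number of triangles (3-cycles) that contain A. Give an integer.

1

A's neighbors: E and F.
Neighbor pairs that are themselves tied: A–E–F. Each forms one triangle with A, for 1 in total.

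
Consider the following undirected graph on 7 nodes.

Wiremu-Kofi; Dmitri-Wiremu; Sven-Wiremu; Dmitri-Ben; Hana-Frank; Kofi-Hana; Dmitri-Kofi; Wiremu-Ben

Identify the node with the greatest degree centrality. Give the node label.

Wiremu

Degrees — Ben:2, Dmitri:3, Frank:1, Hana:2, Kofi:3, Sven:1, Wiremu:4.
The maximum is 4, attained only by Wiremu.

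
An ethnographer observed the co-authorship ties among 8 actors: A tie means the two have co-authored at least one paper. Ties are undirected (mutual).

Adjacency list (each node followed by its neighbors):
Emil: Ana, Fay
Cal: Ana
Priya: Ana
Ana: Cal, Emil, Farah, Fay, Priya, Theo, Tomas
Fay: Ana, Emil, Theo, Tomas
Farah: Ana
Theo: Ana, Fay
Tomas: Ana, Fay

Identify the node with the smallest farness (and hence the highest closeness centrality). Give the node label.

Ana

Farness (sum of distances to all others) for each node — Ana:7, Cal:13, Emil:12, Farah:13, Fay:10, Priya:13, Theo:12, Tomas:12.
The smallest farness is 7, for Ana, so Ana has the highest closeness.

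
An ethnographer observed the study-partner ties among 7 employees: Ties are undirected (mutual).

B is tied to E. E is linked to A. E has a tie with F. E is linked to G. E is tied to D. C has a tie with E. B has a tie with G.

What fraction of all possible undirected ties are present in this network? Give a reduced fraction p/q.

There are 7 edges and 7 nodes, so the maximum possible is C(7,2) = 21.
Density = 7/21 = 1/3.

1/3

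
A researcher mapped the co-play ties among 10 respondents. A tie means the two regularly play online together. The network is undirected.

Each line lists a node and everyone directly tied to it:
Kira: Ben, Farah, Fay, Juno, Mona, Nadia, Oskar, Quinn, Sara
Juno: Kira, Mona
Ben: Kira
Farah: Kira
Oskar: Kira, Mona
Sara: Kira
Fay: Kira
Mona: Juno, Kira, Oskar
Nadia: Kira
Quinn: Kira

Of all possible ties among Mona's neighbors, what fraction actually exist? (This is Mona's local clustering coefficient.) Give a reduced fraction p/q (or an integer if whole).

Mona's neighbors: Juno, Kira, and Oskar (k = 3).
Possible neighbor pairs: C(3,2) = 3. Edges among them: Juno–Kira, Kira–Oskar → e = 2.
Clustering(Mona) = 2/3.

2/3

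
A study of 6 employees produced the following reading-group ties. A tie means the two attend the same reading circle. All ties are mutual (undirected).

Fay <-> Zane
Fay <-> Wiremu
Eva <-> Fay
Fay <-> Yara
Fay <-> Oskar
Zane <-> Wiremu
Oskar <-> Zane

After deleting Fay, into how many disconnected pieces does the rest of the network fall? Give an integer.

3

Without Fay, the remaining ties split the others into: {Oskar, Wiremu, Zane}; {Yara}; {Eva}.
That's 3 separate components.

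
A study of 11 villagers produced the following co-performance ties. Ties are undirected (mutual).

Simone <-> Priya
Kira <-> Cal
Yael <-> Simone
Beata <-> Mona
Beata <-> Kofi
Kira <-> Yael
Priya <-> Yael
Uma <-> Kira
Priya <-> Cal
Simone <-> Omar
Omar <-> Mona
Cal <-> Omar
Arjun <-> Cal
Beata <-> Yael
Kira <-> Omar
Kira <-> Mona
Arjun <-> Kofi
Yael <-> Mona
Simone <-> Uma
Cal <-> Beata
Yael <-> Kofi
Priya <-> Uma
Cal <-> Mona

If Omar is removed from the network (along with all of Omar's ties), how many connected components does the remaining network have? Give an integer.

Omar's neighbors (Cal, Kira, Mona, and Simone) remain reachable from one another through other ties, so the rest of the network stays in one piece.

1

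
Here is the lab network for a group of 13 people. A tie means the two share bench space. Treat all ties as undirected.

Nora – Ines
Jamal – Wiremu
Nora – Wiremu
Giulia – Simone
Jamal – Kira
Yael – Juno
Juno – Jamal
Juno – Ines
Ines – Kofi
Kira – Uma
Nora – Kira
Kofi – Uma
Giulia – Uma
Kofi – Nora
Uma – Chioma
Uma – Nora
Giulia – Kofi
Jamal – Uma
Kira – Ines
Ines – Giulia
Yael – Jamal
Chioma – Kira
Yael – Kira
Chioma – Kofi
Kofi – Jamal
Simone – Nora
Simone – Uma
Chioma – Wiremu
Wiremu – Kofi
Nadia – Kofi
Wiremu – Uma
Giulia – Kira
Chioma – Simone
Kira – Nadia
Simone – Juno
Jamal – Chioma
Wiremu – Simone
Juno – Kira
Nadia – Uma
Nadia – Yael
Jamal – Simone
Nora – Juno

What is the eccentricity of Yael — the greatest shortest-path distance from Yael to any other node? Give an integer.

2

Distances from Yael: Chioma:2, Giulia:2, Ines:2, Jamal:1, Juno:1, Kira:1, Kofi:2, Nadia:1, Nora:2, Simone:2, Uma:2, Wiremu:2.
The largest is 2 (to Uma, Nora, Chioma, Ines, Giulia, Kofi, Wiremu, and Simone), so the eccentricity of Yael is 2.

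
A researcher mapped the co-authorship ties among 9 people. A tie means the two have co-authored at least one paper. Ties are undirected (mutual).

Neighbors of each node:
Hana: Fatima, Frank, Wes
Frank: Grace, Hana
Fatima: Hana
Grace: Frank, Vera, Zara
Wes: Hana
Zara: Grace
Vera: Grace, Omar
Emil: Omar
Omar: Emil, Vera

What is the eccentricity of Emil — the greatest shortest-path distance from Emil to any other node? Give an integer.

Distances from Emil: Fatima:6, Frank:4, Grace:3, Hana:5, Omar:1, Vera:2, Wes:6, Zara:4.
The largest is 6 (to Wes and Fatima), so the eccentricity of Emil is 6.

6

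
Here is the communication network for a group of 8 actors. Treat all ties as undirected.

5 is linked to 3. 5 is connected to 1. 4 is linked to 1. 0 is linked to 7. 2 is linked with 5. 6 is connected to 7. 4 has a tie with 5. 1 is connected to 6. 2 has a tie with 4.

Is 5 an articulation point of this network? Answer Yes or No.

Yes

Removing 5 leaves {0, 1, 2, 4, 6, and 7} with no path to {3}, so the network splits into 2 components. 5 is a cut vertex.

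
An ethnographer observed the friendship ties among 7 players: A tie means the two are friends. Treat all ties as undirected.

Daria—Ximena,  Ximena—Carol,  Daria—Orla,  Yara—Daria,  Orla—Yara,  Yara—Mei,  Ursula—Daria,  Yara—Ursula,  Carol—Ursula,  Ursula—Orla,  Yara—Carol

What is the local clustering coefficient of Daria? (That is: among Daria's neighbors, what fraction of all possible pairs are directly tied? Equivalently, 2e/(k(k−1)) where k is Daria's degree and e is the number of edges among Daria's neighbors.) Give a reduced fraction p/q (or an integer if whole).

Daria's neighbors: Orla, Ursula, Ximena, and Yara (k = 4).
Possible neighbor pairs: C(4,2) = 6. Edges among them: Orla–Ursula, Orla–Yara, Ursula–Yara → e = 3.
Clustering(Daria) = 3/6 = 1/2.

1/2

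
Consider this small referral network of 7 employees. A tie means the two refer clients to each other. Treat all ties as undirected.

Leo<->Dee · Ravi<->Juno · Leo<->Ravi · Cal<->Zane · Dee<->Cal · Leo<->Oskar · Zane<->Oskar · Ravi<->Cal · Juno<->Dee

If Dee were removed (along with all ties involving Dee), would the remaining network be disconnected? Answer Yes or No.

No

Even without Dee, every remaining node can still reach every other (the residual graph is connected), so Dee is not a cut vertex.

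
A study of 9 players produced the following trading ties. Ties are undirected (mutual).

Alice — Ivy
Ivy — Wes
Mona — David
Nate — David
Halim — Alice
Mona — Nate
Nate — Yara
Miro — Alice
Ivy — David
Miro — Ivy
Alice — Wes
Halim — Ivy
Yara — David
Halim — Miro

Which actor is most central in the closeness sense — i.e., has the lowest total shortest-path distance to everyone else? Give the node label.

Ivy

Farness (sum of distances to all others) for each node — Alice:15, David:12, Halim:16, Ivy:11, Miro:16, Mona:18, Nate:17, Wes:17, Yara:18.
The smallest farness is 11, for Ivy, so Ivy has the highest closeness.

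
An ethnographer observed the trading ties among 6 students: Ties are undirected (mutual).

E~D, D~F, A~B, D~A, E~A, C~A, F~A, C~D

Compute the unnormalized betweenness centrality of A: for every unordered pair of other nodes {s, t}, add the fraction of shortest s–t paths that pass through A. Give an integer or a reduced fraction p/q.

11/2

Pairs whose geodesics pass through A — E–B: 1; E–F: 1/2; E–C: 1/2; D–B: 1; B–F: 1; B–C: 1; F–C: 1/2.
All other pairs contribute 0.
Summing the contributions gives betweenness(A) = 11/2.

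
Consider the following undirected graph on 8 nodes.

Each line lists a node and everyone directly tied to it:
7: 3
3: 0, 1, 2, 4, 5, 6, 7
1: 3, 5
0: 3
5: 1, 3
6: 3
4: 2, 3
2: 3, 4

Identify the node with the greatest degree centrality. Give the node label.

Degrees — 0:1, 1:2, 2:2, 3:7, 4:2, 5:2, 6:1, 7:1.
The maximum is 7, attained only by 3.

3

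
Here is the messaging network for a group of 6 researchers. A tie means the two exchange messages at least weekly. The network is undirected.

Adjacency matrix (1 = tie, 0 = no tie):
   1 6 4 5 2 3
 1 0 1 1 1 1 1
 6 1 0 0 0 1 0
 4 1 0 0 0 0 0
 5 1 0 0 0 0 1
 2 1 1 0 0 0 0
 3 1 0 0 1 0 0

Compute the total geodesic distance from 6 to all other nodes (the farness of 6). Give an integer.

8

Distances from 6: 1:1, 2:1, 3:2, 4:2, 5:2.
Sum = 1 + 1 + 2 + 2 + 2 = 8.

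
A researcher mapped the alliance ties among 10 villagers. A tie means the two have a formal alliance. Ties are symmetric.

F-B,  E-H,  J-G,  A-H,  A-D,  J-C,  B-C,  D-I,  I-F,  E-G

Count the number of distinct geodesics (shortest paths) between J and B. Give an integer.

The shortest distance is 2, and the only length-2 path is J–C–B. So there is exactly 1 shortest path.

1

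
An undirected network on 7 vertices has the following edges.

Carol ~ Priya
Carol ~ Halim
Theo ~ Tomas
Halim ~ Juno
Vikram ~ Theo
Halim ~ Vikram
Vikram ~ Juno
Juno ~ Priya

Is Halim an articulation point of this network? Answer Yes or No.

Even without Halim, every remaining node can still reach every other (the residual graph is connected), so Halim is not a cut vertex.

No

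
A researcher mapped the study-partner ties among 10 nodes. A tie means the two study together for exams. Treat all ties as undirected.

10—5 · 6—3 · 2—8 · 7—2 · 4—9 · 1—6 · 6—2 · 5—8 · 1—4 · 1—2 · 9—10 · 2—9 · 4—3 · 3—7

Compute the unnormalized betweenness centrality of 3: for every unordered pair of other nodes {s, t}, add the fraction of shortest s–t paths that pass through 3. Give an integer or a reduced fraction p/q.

2

Pairs whose geodesics pass through 3 — 7–4: 1; 7–6: 1/2; 4–6: 1/2.
All other pairs contribute 0.
Summing the contributions gives betweenness(3) = 2.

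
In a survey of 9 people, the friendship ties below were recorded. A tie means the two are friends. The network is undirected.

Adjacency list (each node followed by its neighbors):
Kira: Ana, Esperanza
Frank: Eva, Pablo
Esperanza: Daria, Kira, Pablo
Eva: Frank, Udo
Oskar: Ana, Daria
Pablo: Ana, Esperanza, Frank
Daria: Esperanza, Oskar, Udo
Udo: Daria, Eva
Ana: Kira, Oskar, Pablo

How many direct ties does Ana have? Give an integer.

Ana is directly tied to Kira, Oskar, and Pablo. That is 3 neighbors, so the degree of Ana is 3.

3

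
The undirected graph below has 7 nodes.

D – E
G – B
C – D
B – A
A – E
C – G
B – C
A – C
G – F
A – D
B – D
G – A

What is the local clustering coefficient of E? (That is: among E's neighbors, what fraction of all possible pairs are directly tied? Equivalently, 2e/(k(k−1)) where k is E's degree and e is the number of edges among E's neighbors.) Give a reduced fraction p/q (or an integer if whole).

E's neighbors: A and D (k = 2).
Possible neighbor pairs: C(2,2) = 1. Edges among them: A–D → e = 1.
Clustering(E) = 1/1.

1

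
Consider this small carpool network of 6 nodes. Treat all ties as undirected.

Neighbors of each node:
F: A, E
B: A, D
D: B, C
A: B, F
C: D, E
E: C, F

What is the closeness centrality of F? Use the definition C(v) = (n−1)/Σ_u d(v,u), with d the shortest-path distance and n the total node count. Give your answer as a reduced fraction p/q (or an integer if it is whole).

5/9

Distances from F: A:1, B:2, C:2, D:3, E:1. Sum = 9.
n = 6, so closeness = 5/9.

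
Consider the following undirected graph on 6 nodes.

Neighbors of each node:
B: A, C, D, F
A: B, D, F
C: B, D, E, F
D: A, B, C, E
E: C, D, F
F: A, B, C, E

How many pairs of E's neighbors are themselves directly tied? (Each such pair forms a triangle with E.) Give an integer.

2

E's neighbors: C, D, and F.
Neighbor pairs that are themselves tied: E–C–D; E–C–F. Each forms one triangle with E, for 2 in total.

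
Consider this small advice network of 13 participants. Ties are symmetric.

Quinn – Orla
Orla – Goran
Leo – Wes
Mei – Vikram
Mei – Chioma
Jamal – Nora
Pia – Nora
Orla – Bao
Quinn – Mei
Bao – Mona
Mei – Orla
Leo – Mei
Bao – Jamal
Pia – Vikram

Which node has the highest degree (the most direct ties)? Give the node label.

Degrees — Bao:3, Chioma:1, Goran:1, Jamal:2, Leo:2, Mei:5, Mona:1, Nora:2, Orla:4, Pia:2, Quinn:2, Vikram:2, Wes:1.
The maximum is 5, attained only by Mei.

Mei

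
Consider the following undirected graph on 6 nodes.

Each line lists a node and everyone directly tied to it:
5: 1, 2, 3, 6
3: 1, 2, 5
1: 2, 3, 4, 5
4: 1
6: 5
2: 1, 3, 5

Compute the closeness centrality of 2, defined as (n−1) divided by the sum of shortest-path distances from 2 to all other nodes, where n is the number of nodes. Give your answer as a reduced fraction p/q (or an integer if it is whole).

5/7

Distances from 2: 1:1, 3:1, 4:2, 5:1, 6:2. Sum = 7.
n = 6, so closeness = 5/7.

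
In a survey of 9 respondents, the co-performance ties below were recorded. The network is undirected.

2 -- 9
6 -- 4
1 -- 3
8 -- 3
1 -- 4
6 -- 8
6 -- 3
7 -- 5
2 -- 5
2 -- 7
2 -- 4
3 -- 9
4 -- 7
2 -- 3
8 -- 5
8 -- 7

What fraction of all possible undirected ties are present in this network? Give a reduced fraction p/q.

There are 16 edges and 9 nodes, so the maximum possible is C(9,2) = 36.
Density = 16/36 = 4/9.

4/9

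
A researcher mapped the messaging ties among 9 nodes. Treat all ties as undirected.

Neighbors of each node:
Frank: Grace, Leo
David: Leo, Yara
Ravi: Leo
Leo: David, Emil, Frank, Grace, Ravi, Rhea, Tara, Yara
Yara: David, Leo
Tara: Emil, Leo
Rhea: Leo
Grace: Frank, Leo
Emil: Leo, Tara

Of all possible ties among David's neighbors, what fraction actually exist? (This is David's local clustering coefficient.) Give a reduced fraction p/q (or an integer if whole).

1

David's neighbors: Leo and Yara (k = 2).
Possible neighbor pairs: C(2,2) = 1. Edges among them: Leo–Yara → e = 1.
Clustering(David) = 1/1.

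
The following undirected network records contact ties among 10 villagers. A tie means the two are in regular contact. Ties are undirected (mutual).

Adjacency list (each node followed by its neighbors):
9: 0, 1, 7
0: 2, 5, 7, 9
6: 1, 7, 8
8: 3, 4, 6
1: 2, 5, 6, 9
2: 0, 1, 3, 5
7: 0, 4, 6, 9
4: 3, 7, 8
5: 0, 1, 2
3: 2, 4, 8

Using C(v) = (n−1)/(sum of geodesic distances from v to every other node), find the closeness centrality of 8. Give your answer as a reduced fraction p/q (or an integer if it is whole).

1/2

Distances from 8: 0:3, 1:2, 2:2, 3:1, 4:1, 5:3, 6:1, 7:2, 9:3. Sum = 18.
n = 10, so closeness = 9/18 = 1/2.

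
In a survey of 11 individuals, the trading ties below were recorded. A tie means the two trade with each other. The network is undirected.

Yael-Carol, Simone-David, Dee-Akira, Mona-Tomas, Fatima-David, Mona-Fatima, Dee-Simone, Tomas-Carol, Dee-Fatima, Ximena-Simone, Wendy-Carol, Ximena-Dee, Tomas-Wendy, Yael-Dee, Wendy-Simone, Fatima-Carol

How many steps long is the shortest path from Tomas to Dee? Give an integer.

One shortest route is Tomas – Carol – Fatima – Dee, which uses 3 edges, and at distance 2 from Tomas we only reach {Fatima, Simone, Yael}, which does not include Dee. So d(Tomas,Dee) = 3.

3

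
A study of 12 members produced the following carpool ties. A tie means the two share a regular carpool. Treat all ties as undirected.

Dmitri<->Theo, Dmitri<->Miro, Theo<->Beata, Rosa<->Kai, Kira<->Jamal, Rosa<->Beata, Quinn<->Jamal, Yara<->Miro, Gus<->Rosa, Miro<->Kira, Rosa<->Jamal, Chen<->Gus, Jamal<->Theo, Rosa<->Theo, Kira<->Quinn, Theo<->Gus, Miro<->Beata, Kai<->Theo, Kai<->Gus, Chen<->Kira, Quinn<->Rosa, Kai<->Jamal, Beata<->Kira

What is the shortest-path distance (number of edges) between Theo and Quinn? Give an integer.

2

One shortest route is Theo – Rosa – Quinn, which uses 2 edges, and Theo and Quinn are not directly tied, so nothing shorter exists. So d(Theo,Quinn) = 2.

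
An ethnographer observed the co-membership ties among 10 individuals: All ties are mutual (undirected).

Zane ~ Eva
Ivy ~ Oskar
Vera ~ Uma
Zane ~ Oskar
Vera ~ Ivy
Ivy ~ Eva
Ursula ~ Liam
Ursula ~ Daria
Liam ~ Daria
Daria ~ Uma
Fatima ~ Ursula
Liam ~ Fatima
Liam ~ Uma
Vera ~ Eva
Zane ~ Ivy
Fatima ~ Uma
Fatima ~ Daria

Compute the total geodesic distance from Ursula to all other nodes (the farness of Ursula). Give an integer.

26

Distances from Ursula: Daria:1, Eva:4, Fatima:1, Ivy:4, Liam:1, Oskar:5, Uma:2, Vera:3, Zane:5.
Sum = 1 + 4 + 1 + 4 + 1 + 5 + 2 + 3 + 5 = 26.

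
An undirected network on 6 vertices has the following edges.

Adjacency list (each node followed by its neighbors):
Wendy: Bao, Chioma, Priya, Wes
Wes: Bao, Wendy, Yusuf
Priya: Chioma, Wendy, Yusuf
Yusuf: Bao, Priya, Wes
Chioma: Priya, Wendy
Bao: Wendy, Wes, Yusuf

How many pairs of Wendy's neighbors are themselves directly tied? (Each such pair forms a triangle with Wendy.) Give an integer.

2

Wendy's neighbors: Bao, Chioma, Priya, and Wes.
Neighbor pairs that are themselves tied: Wendy–Bao–Wes; Wendy–Chioma–Priya. Each forms one triangle with Wendy, for 2 in total.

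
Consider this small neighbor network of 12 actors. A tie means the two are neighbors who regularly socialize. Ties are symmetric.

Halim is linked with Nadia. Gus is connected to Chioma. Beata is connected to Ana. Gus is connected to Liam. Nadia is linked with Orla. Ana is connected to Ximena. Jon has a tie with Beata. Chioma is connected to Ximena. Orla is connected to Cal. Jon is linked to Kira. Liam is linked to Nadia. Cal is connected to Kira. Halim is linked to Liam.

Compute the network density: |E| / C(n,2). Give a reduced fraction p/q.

There are 13 edges and 12 nodes, so the maximum possible is C(12,2) = 66.
Density = 13/66.

13/66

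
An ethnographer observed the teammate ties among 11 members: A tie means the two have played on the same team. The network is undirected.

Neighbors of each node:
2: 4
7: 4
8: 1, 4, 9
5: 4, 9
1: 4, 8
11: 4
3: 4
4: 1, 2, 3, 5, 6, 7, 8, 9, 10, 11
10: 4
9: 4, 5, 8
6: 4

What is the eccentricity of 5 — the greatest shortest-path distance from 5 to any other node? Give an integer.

Distances from 5: 1:2, 2:2, 3:2, 4:1, 6:2, 7:2, 8:2, 9:1, 10:2, 11:2.
The largest is 2 (to 6, 1, 2, 10, 7, 8, 3, and 11), so the eccentricity of 5 is 2.

2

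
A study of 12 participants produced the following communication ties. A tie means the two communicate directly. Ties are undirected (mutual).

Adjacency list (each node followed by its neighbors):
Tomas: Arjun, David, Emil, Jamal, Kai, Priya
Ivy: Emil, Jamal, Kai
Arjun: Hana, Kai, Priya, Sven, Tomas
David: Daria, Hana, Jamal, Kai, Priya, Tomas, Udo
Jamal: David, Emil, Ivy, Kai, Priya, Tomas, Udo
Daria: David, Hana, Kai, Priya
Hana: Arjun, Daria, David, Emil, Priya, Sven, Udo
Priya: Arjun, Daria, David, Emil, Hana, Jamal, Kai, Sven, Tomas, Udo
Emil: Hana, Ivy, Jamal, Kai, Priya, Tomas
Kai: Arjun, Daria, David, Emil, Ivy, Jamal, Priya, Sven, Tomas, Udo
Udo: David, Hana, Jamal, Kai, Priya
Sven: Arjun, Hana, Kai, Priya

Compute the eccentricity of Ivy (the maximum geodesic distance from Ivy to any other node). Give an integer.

2

Distances from Ivy: Arjun:2, Daria:2, David:2, Emil:1, Hana:2, Jamal:1, Kai:1, Priya:2, Sven:2, Tomas:2, Udo:2.
The largest is 2 (to Tomas, Udo, Priya, Daria, Arjun, David, Sven, and Hana), so the eccentricity of Ivy is 2.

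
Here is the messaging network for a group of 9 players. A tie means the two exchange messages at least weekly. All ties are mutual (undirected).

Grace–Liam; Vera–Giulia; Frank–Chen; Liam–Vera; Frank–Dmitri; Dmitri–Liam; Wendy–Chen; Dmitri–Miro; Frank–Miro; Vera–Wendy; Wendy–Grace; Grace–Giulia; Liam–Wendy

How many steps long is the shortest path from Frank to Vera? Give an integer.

3

One shortest route is Frank – Dmitri – Liam – Vera, which uses 3 edges, and at distance 2 from Frank we only reach {Liam, Wendy}, which does not include Vera. So d(Frank,Vera) = 3.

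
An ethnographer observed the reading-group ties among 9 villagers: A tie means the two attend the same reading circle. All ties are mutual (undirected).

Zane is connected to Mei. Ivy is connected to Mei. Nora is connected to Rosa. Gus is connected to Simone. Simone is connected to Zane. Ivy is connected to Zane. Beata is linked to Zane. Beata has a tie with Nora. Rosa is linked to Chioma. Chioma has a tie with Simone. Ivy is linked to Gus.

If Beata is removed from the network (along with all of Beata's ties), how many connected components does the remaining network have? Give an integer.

Beata's neighbors (Nora and Zane) remain reachable from one another through other ties, so the rest of the network stays in one piece.

1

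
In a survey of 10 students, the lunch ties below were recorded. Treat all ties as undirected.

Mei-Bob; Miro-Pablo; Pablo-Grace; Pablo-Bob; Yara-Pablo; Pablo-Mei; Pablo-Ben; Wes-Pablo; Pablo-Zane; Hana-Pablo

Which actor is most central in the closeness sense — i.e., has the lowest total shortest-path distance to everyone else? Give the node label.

Farness (sum of distances to all others) for each node — Ben:17, Bob:16, Grace:17, Hana:17, Mei:16, Miro:17, Pablo:9, Wes:17, Yara:17, Zane:17.
The smallest farness is 9, for Pablo, so Pablo has the highest closeness.

Pablo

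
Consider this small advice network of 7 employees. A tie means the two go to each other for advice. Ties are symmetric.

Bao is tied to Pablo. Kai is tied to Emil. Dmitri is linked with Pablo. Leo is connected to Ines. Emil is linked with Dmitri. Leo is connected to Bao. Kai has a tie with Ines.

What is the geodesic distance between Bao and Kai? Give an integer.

3

One shortest route is Bao – Leo – Ines – Kai, which uses 3 edges, and at distance 2 from Bao we only reach {Dmitri, Ines}, which does not include Kai. So d(Bao,Kai) = 3.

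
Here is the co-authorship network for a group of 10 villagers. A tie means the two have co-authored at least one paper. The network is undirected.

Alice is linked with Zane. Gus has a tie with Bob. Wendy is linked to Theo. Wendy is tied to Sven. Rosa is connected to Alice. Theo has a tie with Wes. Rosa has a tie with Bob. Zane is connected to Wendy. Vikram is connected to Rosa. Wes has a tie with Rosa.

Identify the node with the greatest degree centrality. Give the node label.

Degrees — Alice:2, Bob:2, Gus:1, Rosa:4, Sven:1, Theo:2, Vikram:1, Wendy:3, Wes:2, Zane:2.
The maximum is 4, attained only by Rosa.

Rosa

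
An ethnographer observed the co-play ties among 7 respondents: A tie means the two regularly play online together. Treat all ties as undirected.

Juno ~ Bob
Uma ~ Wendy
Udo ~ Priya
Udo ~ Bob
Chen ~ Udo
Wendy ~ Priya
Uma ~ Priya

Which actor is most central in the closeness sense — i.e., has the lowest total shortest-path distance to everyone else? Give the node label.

Udo

Farness (sum of distances to all others) for each node — Bob:12, Chen:14, Juno:17, Priya:10, Udo:9, Uma:14, Wendy:14.
The smallest farness is 9, for Udo, so Udo has the highest closeness.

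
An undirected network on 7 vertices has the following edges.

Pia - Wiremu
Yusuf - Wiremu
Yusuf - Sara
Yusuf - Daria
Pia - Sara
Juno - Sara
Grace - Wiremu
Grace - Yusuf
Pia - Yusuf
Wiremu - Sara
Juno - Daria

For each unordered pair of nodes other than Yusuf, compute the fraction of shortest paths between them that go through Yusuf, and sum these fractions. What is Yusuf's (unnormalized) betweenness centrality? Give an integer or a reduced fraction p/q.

31/6

Pairs whose geodesics pass through Yusuf — Grace–Pia: 1/2; Grace–Sara: 1/2; Grace–Daria: 1; Grace–Juno: 2/3; Pia–Daria: 1; Sara–Daria: 1/2; Wiremu–Daria: 1.
All other pairs contribute 0.
Summing the contributions gives betweenness(Yusuf) = 31/6.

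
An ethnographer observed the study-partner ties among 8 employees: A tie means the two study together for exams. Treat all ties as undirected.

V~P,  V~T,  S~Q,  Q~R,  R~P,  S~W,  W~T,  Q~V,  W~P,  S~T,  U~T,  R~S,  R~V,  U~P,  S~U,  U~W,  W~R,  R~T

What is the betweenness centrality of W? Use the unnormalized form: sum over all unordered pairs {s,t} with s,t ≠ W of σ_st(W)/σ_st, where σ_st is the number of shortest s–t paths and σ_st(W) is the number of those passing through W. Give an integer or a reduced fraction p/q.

5/6

Pairs whose geodesics pass through W — P–S: 1/3; P–T: 1/4; U–R: 1/4.
All other pairs contribute 0.
Summing the contributions gives betweenness(W) = 5/6.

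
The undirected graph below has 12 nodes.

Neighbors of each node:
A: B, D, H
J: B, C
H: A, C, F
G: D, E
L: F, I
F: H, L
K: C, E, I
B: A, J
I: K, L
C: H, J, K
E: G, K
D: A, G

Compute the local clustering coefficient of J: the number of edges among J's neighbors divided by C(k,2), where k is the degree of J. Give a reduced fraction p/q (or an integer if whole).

0

J's neighbors: B and C (k = 2).
Possible neighbor pairs: C(2,2) = 1. Edges among them: none → e = 0.
Clustering(J) = 0/1.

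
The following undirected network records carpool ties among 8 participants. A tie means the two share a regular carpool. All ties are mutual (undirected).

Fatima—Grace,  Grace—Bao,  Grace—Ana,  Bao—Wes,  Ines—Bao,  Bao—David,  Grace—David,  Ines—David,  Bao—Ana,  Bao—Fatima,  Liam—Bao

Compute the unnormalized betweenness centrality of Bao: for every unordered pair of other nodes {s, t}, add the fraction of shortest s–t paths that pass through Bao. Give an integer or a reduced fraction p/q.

Pairs whose geodesics pass through Bao — Ana–David: 1/2; Ana–Fatima: 1/2; Ana–Ines: 1; Ana–Wes: 1; Ana–Liam: 1; David–Fatima: 1/2; David–Wes: 1; David–Liam: 1; Fatima–Ines: 1; Fatima–Wes: 1; Fatima–Liam: 1; Ines–Wes: 1; Ines–Grace: 1/2; Ines–Liam: 1 … (+3 more pairs).
All other pairs contribute 0.
Summing the contributions gives betweenness(Bao) = 15.

15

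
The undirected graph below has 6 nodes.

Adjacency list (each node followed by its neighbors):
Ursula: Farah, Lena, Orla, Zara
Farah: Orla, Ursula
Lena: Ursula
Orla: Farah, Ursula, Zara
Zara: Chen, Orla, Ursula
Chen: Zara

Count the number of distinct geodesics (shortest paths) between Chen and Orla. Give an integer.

1

The shortest distance is 2, and the only length-2 path is Chen–Zara–Orla. So there is exactly 1 shortest path.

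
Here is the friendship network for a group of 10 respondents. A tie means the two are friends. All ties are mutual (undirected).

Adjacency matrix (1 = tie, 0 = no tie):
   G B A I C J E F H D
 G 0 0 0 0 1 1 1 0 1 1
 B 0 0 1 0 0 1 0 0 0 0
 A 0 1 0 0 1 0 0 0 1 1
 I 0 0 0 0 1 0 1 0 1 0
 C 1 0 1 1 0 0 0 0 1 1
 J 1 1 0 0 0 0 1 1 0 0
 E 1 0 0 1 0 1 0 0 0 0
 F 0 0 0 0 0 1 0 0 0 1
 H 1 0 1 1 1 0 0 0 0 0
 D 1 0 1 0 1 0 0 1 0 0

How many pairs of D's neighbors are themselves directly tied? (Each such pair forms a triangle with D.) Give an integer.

D's neighbors: A, C, F, and G.
Neighbor pairs that are themselves tied: D–A–C; D–C–G. Each forms one triangle with D, for 2 in total.

2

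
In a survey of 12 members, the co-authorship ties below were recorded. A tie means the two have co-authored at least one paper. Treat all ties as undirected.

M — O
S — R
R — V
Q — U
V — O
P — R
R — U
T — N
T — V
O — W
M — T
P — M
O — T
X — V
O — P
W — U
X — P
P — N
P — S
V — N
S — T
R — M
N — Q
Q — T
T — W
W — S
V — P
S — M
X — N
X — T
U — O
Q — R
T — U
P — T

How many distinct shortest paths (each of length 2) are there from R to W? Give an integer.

2

The shortest distance is 2. The length-2 paths are: R–S–W; R–U–W.
That gives 2 distinct shortest paths.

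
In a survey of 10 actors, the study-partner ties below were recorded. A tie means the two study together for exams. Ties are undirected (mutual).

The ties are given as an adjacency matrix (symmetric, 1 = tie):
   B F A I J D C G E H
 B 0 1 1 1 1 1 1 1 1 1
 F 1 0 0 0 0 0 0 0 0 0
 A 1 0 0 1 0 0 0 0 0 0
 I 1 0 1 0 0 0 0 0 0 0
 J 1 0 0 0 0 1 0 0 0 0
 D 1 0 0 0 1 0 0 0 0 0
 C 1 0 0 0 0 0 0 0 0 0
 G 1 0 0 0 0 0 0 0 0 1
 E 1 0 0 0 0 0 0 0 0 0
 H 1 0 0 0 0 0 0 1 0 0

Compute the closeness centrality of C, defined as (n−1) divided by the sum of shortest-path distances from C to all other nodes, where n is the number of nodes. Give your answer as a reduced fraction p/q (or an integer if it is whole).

Distances from C: A:2, B:1, D:2, E:2, F:2, G:2, H:2, I:2, J:2. Sum = 17.
n = 10, so closeness = 9/17.

9/17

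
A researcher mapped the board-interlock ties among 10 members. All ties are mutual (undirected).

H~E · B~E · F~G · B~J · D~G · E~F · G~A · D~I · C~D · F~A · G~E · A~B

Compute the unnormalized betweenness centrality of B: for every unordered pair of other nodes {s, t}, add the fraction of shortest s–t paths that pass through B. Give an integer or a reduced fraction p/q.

26/3

Pairs whose geodesics pass through B — C–J: 2/2; D–J: 2/2; H–A: 1/3; H–J: 1; I–J: 2/2; F–J: 2/2; A–E: 1/3; A–J: 1; E–J: 1; G–J: 2/2.
All other pairs contribute 0.
Summing the contributions gives betweenness(B) = 26/3.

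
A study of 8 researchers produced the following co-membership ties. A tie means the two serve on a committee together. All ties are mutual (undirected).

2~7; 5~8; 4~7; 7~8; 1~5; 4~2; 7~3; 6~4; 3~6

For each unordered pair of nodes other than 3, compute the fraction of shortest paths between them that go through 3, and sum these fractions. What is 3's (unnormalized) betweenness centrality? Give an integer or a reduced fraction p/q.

2

Pairs whose geodesics pass through 3 — 6–7: 1/2; 6–5: 1/2; 6–8: 1/2; 6–1: 1/2.
All other pairs contribute 0.
Summing the contributions gives betweenness(3) = 2.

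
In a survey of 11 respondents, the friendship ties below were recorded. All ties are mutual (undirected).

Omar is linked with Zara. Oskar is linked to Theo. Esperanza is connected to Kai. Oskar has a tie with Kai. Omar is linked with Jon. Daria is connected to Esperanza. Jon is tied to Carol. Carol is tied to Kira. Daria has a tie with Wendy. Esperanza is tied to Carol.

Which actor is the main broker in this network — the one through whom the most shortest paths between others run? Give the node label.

Esperanza

Unnormalized betweenness of each node: Carol:27, Daria:9, Esperanza:31, Jon:16, Kai:16, Kira:0, Omar:9, Oskar:9, Theo:0, Wendy:0, Zara:0.
Esperanza has the largest value, 31, making it the main broker — the node through which the most shortest paths run.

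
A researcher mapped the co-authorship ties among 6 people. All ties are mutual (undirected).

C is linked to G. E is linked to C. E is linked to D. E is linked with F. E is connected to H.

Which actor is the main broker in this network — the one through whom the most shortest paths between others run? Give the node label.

E

Unnormalized betweenness of each node: C:4, D:0, E:9, F:0, G:0, H:0.
E has the largest value, 9, making it the main broker — the node through which the most shortest paths run.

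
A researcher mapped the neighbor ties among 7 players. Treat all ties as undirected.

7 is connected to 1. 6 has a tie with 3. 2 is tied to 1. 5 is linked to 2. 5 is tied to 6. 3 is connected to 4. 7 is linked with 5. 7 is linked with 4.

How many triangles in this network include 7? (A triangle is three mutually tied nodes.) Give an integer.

7's neighbors are 1, 4, and 5, but none of them are tied to each other, so no triangle contains 7.

0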